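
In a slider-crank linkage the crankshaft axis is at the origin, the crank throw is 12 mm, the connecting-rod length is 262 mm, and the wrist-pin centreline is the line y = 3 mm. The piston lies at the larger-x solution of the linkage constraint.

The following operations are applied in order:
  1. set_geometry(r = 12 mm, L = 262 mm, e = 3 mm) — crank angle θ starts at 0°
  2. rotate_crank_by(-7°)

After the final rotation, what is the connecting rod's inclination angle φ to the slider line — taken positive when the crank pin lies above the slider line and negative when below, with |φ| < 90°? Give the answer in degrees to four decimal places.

set_geometry: r = 12 mm, L = 262 mm, e = 3 mm; θ ← 0°
rotate_crank_by(-7°): θ ← 0° -7° = -7°
crank pin P = (r cos θ, r sin θ) = (11.910554, -1.462432)
h = r sin θ − e = -1.462432 − 3 = -4.462432
sin φ = h / L = -4.462432 / 262 = -0.01703218
φ = arcsin(-0.01703218) = -0.975919°

-0.9759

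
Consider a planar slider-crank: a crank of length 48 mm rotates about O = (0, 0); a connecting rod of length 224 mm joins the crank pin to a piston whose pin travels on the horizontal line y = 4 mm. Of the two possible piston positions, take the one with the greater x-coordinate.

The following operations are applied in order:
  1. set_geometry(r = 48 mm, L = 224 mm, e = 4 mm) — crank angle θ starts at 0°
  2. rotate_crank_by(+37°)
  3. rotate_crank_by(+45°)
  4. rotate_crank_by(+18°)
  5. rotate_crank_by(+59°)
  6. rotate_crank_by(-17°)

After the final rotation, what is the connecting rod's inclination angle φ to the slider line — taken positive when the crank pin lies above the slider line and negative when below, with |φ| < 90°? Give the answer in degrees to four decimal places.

set_geometry: r = 48 mm, L = 224 mm, e = 4 mm; θ ← 0°
rotate_crank_by(+37°): θ ← 0° +37° = 37°
rotate_crank_by(+45°): θ ← 37° +45° = 82°
rotate_crank_by(+18°): θ ← 82° +18° = 100°
rotate_crank_by(+59°): θ ← 100° +59° = 159°
rotate_crank_by(-17°): θ ← 159° -17° = 142°
crank pin P = (r cos θ, r sin θ) = (-37.824516, 29.551751)
h = r sin θ − e = 29.551751 − 4 = 25.551751
sin φ = h / L = 25.551751 / 224 = 0.11407032
φ = arcsin(0.11407032) = 6.550005°

6.5500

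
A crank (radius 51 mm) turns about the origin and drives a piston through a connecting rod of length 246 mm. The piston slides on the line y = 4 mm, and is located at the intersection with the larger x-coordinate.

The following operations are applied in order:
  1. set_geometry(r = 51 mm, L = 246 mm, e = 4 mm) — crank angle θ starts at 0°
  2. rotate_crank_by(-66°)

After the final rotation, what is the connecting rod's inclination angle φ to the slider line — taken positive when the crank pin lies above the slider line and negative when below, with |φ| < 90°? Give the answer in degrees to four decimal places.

set_geometry: r = 51 mm, L = 246 mm, e = 4 mm; θ ← 0°
rotate_crank_by(-66°): θ ← 0° -66° = -66°
crank pin P = (r cos θ, r sin θ) = (20.743569, -46.590818)
h = r sin θ − e = -46.590818 − 4 = -50.590818
sin φ = h / L = -50.590818 / 246 = -0.20565373
φ = arcsin(-0.20565373) = -11.867771°

-11.8678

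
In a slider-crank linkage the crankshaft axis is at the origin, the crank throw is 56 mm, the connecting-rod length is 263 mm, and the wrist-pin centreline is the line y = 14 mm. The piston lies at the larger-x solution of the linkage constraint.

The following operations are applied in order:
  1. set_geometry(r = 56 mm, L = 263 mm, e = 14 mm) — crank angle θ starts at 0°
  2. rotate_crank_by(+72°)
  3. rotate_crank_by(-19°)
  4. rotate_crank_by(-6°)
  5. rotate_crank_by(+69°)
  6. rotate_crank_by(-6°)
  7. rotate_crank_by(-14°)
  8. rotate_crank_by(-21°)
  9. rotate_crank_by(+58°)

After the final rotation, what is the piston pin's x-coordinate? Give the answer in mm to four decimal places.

set_geometry: r = 56 mm, L = 263 mm, e = 14 mm; θ ← 0°
rotate_crank_by(+72°): θ ← 0° +72° = 72°
rotate_crank_by(-19°): θ ← 72° -19° = 53°
rotate_crank_by(-6°): θ ← 53° -6° = 47°
rotate_crank_by(+69°): θ ← 47° +69° = 116°
rotate_crank_by(-6°): θ ← 116° -6° = 110°
rotate_crank_by(-14°): θ ← 110° -14° = 96°
rotate_crank_by(-21°): θ ← 96° -21° = 75°
rotate_crank_by(+58°): θ ← 75° +58° = 133°
crank pin P = (r cos θ, r sin θ) = (-38.191908, 40.955807)
h = r sin θ − e = 40.955807 − 14 = 26.955807
x = r cos θ + √(L² − h²) = -38.191908 + √(69169.0 − 726.6155) = -38.191908 + 261.614955 = 223.423046

223.4230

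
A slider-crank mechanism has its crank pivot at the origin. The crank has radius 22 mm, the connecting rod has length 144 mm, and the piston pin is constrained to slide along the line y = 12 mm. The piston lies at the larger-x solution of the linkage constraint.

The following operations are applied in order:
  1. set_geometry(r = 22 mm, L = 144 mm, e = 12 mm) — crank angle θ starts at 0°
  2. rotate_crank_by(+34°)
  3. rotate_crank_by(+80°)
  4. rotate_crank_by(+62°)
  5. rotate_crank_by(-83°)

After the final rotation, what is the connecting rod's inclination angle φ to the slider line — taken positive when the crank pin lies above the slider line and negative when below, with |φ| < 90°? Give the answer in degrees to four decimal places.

set_geometry: r = 22 mm, L = 144 mm, e = 12 mm; θ ← 0°
rotate_crank_by(+34°): θ ← 0° +34° = 34°
rotate_crank_by(+80°): θ ← 34° +80° = 114°
rotate_crank_by(+62°): θ ← 114° +62° = 176°
rotate_crank_by(-83°): θ ← 176° -83° = 93°
crank pin P = (r cos θ, r sin θ) = (-1.151391, 21.969850)
h = r sin θ − e = 21.969850 − 12 = 9.969850
sin φ = h / L = 9.969850 / 144 = 0.06923507
φ = arcsin(0.06923507) = 3.970053°

3.9701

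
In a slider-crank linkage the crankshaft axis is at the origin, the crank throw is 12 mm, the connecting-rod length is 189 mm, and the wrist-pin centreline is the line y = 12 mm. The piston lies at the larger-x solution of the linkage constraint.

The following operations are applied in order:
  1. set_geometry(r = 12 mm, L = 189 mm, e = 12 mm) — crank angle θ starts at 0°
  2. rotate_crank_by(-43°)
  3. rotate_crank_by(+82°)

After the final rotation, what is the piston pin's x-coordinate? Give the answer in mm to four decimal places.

set_geometry: r = 12 mm, L = 189 mm, e = 12 mm; θ ← 0°
rotate_crank_by(-43°): θ ← 0° -43° = -43°
rotate_crank_by(+82°): θ ← -43° +82° = 39°
crank pin P = (r cos θ, r sin θ) = (9.325752, 7.551845)
h = r sin θ − e = 7.551845 − 12 = -4.448155
x = r cos θ + √(L² − h²) = 9.325752 + √(35721.0 − 19.7861) = 9.325752 + 188.947649 = 198.273400

198.2734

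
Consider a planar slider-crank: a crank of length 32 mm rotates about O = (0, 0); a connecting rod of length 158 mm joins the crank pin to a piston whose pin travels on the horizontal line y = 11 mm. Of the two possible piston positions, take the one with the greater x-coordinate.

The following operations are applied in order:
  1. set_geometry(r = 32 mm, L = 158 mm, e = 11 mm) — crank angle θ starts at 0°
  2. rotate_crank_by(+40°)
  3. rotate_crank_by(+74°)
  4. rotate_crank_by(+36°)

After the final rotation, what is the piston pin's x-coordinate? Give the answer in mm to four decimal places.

130.2081

set_geometry: r = 32 mm, L = 158 mm, e = 11 mm; θ ← 0°
rotate_crank_by(+40°): θ ← 0° +40° = 40°
rotate_crank_by(+74°): θ ← 40° +74° = 114°
rotate_crank_by(+36°): θ ← 114° +36° = 150°
crank pin P = (r cos θ, r sin θ) = (-27.712813, 16.000000)
h = r sin θ − e = 16.000000 − 11 = 5.000000
x = r cos θ + √(L² − h²) = -27.712813 + √(24964.0 − 25.0000) = -27.712813 + 157.920866 = 130.208053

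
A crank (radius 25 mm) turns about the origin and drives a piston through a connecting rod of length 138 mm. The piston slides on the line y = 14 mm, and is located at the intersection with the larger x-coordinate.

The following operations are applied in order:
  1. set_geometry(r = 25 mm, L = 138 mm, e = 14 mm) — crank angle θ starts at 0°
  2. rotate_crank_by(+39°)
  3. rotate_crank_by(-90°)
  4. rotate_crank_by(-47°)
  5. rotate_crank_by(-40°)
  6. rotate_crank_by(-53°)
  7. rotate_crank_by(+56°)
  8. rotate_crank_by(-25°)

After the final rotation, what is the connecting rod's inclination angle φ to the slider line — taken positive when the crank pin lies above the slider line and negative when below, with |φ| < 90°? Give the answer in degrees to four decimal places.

-9.4048

set_geometry: r = 25 mm, L = 138 mm, e = 14 mm; θ ← 0°
rotate_crank_by(+39°): θ ← 0° +39° = 39°
rotate_crank_by(-90°): θ ← 39° -90° = -51°
rotate_crank_by(-47°): θ ← -51° -47° = -98°
rotate_crank_by(-40°): θ ← -98° -40° = -138°
rotate_crank_by(-53°): θ ← -138° -53° = -191°
rotate_crank_by(+56°): θ ← -191° +56° = -135°
rotate_crank_by(-25°): θ ← -135° -25° = -160°
crank pin P = (r cos θ, r sin θ) = (-23.492316, -8.550504)
h = r sin θ − e = -8.550504 − 14 = -22.550504
sin φ = h / L = -22.550504 / 138 = -0.16340945
φ = arcsin(-0.16340945) = -9.404848°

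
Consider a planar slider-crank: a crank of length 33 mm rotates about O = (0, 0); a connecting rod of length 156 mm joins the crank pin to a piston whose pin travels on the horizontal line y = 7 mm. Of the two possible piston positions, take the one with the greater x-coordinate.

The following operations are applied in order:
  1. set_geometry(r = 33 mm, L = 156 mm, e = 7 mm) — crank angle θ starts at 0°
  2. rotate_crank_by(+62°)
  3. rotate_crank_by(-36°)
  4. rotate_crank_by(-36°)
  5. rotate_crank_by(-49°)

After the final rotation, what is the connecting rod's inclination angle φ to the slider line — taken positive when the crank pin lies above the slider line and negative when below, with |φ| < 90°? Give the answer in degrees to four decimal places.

set_geometry: r = 33 mm, L = 156 mm, e = 7 mm; θ ← 0°
rotate_crank_by(+62°): θ ← 0° +62° = 62°
rotate_crank_by(-36°): θ ← 62° -36° = 26°
rotate_crank_by(-36°): θ ← 26° -36° = -10°
rotate_crank_by(-49°): θ ← -10° -49° = -59°
crank pin P = (r cos θ, r sin θ) = (16.996256, -28.286521)
h = r sin θ − e = -28.286521 − 7 = -35.286521
sin φ = h / L = -35.286521 / 156 = -0.22619565
φ = arcsin(-0.22619565) = -13.073196°

-13.0732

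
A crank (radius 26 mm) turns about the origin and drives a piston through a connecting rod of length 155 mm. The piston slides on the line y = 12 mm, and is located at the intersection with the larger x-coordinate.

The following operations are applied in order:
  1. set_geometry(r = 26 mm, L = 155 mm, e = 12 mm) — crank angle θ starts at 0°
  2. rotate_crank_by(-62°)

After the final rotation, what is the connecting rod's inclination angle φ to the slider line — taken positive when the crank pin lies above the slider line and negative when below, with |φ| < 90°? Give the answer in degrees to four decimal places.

-13.0339

set_geometry: r = 26 mm, L = 155 mm, e = 12 mm; θ ← 0°
rotate_crank_by(-62°): θ ← 0° -62° = -62°
crank pin P = (r cos θ, r sin θ) = (12.206261, -22.956637)
h = r sin θ − e = -22.956637 − 12 = -34.956637
sin φ = h / L = -34.956637 / 155 = -0.22552669
φ = arcsin(-0.22552669) = -13.033852°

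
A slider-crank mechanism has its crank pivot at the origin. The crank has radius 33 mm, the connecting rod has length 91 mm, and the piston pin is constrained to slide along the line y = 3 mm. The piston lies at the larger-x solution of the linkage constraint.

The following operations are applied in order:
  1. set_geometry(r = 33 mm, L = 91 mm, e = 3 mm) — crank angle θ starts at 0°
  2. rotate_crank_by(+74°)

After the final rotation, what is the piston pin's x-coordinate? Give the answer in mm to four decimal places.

set_geometry: r = 33 mm, L = 91 mm, e = 3 mm; θ ← 0°
rotate_crank_by(+74°): θ ← 0° +74° = 74°
crank pin P = (r cos θ, r sin θ) = (9.096033, 31.721636)
h = r sin θ − e = 31.721636 − 3 = 28.721636
x = r cos θ + √(L² − h²) = 9.096033 + √(8281.0 − 824.9324) = 9.096033 + 86.348524 = 95.444557

95.4446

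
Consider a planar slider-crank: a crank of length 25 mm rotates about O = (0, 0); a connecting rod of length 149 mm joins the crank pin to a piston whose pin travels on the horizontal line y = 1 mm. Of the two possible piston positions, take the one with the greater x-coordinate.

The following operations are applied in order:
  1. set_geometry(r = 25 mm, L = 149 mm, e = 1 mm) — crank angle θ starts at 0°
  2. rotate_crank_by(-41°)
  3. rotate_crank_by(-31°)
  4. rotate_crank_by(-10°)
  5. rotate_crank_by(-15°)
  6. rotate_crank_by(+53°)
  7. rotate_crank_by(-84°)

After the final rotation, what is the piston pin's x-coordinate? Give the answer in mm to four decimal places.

set_geometry: r = 25 mm, L = 149 mm, e = 1 mm; θ ← 0°
rotate_crank_by(-41°): θ ← 0° -41° = -41°
rotate_crank_by(-31°): θ ← -41° -31° = -72°
rotate_crank_by(-10°): θ ← -72° -10° = -82°
rotate_crank_by(-15°): θ ← -82° -15° = -97°
rotate_crank_by(+53°): θ ← -97° +53° = -44°
rotate_crank_by(-84°): θ ← -44° -84° = -128°
crank pin P = (r cos θ, r sin θ) = (-15.391537, -19.700269)
h = r sin θ − e = -19.700269 − 1 = -20.700269
x = r cos θ + √(L² − h²) = -15.391537 + √(22201.0 − 428.5011) = -15.391537 + 147.555071 = 132.163534

132.1635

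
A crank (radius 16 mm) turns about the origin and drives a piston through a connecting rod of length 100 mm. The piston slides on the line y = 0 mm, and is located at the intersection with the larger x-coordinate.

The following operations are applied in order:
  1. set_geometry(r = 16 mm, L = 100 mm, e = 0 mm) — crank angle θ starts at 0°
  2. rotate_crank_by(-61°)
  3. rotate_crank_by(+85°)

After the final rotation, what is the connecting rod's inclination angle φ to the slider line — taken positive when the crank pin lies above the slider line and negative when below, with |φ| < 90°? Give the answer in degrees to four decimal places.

set_geometry: r = 16 mm, L = 100 mm, e = 0 mm; θ ← 0°
rotate_crank_by(-61°): θ ← 0° -61° = -61°
rotate_crank_by(+85°): θ ← -61° +85° = 24°
crank pin P = (r cos θ, r sin θ) = (14.616727, 6.507786)
h = r sin θ − e = 6.507786 − 0 = 6.507786
sin φ = h / L = 6.507786 / 100 = 0.06507786
φ = arcsin(0.06507786) = 3.731324°

3.7313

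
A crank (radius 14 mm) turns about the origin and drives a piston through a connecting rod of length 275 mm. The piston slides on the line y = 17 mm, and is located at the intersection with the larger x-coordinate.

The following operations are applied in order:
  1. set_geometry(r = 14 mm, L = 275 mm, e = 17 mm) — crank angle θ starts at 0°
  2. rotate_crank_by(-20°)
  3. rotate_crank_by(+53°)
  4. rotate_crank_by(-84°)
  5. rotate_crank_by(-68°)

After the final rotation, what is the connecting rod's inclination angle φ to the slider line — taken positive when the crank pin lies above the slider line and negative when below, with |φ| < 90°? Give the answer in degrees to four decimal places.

set_geometry: r = 14 mm, L = 275 mm, e = 17 mm; θ ← 0°
rotate_crank_by(-20°): θ ← 0° -20° = -20°
rotate_crank_by(+53°): θ ← -20° +53° = 33°
rotate_crank_by(-84°): θ ← 33° -84° = -51°
rotate_crank_by(-68°): θ ← -51° -68° = -119°
crank pin P = (r cos θ, r sin θ) = (-6.787335, -12.244676)
h = r sin θ − e = -12.244676 − 17 = -29.244676
sin φ = h / L = -29.244676 / 275 = -0.10634428
φ = arcsin(-0.10634428) = -6.104622°

-6.1046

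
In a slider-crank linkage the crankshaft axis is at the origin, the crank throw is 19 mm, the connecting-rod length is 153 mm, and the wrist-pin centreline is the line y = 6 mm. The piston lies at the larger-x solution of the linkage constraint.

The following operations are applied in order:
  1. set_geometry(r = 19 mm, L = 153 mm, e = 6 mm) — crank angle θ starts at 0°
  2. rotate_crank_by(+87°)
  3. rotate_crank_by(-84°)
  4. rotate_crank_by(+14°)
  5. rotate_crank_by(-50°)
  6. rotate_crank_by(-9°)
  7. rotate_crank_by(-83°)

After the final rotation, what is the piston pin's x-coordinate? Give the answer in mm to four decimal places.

set_geometry: r = 19 mm, L = 153 mm, e = 6 mm; θ ← 0°
rotate_crank_by(+87°): θ ← 0° +87° = 87°
rotate_crank_by(-84°): θ ← 87° -84° = 3°
rotate_crank_by(+14°): θ ← 3° +14° = 17°
rotate_crank_by(-50°): θ ← 17° -50° = -33°
rotate_crank_by(-9°): θ ← -33° -9° = -42°
rotate_crank_by(-83°): θ ← -42° -83° = -125°
crank pin P = (r cos θ, r sin θ) = (-10.897952, -15.563889)
h = r sin θ − e = -15.563889 − 6 = -21.563889
x = r cos θ + √(L² − h²) = -10.897952 + √(23409.0 − 465.0013) = -10.897952 + 151.472766 = 140.574813

140.5748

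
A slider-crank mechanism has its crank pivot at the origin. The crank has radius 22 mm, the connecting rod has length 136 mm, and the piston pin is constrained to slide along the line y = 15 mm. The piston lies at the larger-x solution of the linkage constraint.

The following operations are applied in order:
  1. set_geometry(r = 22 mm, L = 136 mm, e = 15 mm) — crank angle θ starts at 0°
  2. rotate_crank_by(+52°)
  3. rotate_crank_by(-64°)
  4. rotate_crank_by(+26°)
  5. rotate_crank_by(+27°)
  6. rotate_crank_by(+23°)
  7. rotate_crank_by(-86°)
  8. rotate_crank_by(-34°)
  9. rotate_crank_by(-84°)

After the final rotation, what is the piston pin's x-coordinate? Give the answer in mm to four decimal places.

115.9882

set_geometry: r = 22 mm, L = 136 mm, e = 15 mm; θ ← 0°
rotate_crank_by(+52°): θ ← 0° +52° = 52°
rotate_crank_by(-64°): θ ← 52° -64° = -12°
rotate_crank_by(+26°): θ ← -12° +26° = 14°
rotate_crank_by(+27°): θ ← 14° +27° = 41°
rotate_crank_by(+23°): θ ← 41° +23° = 64°
rotate_crank_by(-86°): θ ← 64° -86° = -22°
rotate_crank_by(-34°): θ ← -22° -34° = -56°
rotate_crank_by(-84°): θ ← -56° -84° = -140°
crank pin P = (r cos θ, r sin θ) = (-16.852978, -14.141327)
h = r sin θ − e = -14.141327 − 15 = -29.141327
x = r cos θ + √(L² − h²) = -16.852978 + √(18496.0 − 849.2170) = -16.852978 + 132.841195 = 115.988217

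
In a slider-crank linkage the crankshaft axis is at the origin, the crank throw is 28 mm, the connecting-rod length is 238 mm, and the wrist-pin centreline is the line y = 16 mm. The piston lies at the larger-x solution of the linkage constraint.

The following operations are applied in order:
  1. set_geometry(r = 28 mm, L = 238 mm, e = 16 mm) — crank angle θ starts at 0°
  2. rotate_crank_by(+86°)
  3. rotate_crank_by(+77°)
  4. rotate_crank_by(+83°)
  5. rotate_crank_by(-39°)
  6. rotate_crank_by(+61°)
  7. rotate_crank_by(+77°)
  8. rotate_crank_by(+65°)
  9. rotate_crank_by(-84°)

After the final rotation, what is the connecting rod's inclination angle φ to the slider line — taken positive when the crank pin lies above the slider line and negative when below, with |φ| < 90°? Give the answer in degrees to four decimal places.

-7.6438

set_geometry: r = 28 mm, L = 238 mm, e = 16 mm; θ ← 0°
rotate_crank_by(+86°): θ ← 0° +86° = 86°
rotate_crank_by(+77°): θ ← 86° +77° = 163°
rotate_crank_by(+83°): θ ← 163° +83° = 246°
rotate_crank_by(-39°): θ ← 246° -39° = 207°
rotate_crank_by(+61°): θ ← 207° +61° = 268°
rotate_crank_by(+77°): θ ← 268° +77° = 345°
rotate_crank_by(+65°): θ ← 345° +65° = 410°
rotate_crank_by(-84°): θ ← 410° -84° = 326°
crank pin P = (r cos θ, r sin θ) = (23.213052, -15.657401)
h = r sin θ − e = -15.657401 − 16 = -31.657401
sin φ = h / L = -31.657401 / 238 = -0.13301429
φ = arcsin(-0.13301429) = -7.643812°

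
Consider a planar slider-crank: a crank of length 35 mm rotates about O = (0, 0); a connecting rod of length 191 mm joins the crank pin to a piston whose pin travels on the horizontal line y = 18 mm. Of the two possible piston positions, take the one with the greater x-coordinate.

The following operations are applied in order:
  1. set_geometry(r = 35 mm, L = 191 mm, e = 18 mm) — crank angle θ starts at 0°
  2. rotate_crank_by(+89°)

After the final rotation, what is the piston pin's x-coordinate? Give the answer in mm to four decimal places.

set_geometry: r = 35 mm, L = 191 mm, e = 18 mm; θ ← 0°
rotate_crank_by(+89°): θ ← 0° +89° = 89°
crank pin P = (r cos θ, r sin θ) = (0.610834, 34.994669)
h = r sin θ − e = 34.994669 − 18 = 16.994669
x = r cos θ + √(L² − h²) = 0.610834 + √(36481.0 − 288.8188) = 0.610834 + 190.242427 = 190.853262

190.8533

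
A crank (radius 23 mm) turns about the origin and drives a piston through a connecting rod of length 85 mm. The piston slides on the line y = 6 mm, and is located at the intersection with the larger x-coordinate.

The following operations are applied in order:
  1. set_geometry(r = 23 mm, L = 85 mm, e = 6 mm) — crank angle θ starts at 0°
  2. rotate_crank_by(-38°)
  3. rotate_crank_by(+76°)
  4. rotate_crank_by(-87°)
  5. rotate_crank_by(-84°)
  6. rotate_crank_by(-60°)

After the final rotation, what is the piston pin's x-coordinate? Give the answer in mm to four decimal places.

62.5855

set_geometry: r = 23 mm, L = 85 mm, e = 6 mm; θ ← 0°
rotate_crank_by(-38°): θ ← 0° -38° = -38°
rotate_crank_by(+76°): θ ← -38° +76° = 38°
rotate_crank_by(-87°): θ ← 38° -87° = -49°
rotate_crank_by(-84°): θ ← -49° -84° = -133°
rotate_crank_by(-60°): θ ← -133° -60° = -193°
crank pin P = (r cos θ, r sin θ) = (-22.410511, 5.173874)
h = r sin θ − e = 5.173874 − 6 = -0.826126
x = r cos θ + √(L² − h²) = -22.410511 + √(7225.0 − 0.6825) = -22.410511 + 84.995985 = 62.585474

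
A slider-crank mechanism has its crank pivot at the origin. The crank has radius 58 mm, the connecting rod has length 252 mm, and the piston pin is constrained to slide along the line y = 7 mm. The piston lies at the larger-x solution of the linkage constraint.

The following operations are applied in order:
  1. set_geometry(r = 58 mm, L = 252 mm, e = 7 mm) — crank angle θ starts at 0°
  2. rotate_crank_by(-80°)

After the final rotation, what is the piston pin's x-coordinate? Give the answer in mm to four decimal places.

set_geometry: r = 58 mm, L = 252 mm, e = 7 mm; θ ← 0°
rotate_crank_by(-80°): θ ← 0° -80° = -80°
crank pin P = (r cos θ, r sin θ) = (10.071594, -57.118850)
h = r sin θ − e = -57.118850 − 7 = -64.118850
x = r cos θ + √(L² − h²) = 10.071594 + √(63504.0 − 4111.2269) = 10.071594 + 243.706326 = 253.777920

253.7779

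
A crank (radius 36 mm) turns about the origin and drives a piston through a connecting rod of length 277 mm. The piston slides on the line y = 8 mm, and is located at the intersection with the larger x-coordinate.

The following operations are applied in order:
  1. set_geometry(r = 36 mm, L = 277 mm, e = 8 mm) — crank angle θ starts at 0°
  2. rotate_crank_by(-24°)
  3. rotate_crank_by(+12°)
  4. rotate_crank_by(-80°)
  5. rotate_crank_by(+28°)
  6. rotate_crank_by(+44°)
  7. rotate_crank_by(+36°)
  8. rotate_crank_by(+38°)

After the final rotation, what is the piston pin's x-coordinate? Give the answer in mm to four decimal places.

set_geometry: r = 36 mm, L = 277 mm, e = 8 mm; θ ← 0°
rotate_crank_by(-24°): θ ← 0° -24° = -24°
rotate_crank_by(+12°): θ ← -24° +12° = -12°
rotate_crank_by(-80°): θ ← -12° -80° = -92°
rotate_crank_by(+28°): θ ← -92° +28° = -64°
rotate_crank_by(+44°): θ ← -64° +44° = -20°
rotate_crank_by(+36°): θ ← -20° +36° = 16°
rotate_crank_by(+38°): θ ← 16° +38° = 54°
crank pin P = (r cos θ, r sin θ) = (21.160269, 29.124612)
h = r sin θ − e = 29.124612 − 8 = 21.124612
x = r cos θ + √(L² − h²) = 21.160269 + √(76729.0 − 446.2492) = 21.160269 + 276.193321 = 297.353590

297.3536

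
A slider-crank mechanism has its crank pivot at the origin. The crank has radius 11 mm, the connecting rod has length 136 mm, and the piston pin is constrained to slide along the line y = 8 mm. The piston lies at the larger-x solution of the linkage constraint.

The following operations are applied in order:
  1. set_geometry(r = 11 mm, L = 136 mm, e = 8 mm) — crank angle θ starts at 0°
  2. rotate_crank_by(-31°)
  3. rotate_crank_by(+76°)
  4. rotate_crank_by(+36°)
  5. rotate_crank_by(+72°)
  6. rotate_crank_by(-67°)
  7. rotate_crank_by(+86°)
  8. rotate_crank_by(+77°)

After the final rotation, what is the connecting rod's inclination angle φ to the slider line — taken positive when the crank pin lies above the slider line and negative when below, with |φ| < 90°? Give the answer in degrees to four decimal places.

-7.7201

set_geometry: r = 11 mm, L = 136 mm, e = 8 mm; θ ← 0°
rotate_crank_by(-31°): θ ← 0° -31° = -31°
rotate_crank_by(+76°): θ ← -31° +76° = 45°
rotate_crank_by(+36°): θ ← 45° +36° = 81°
rotate_crank_by(+72°): θ ← 81° +72° = 153°
rotate_crank_by(-67°): θ ← 153° -67° = 86°
rotate_crank_by(+86°): θ ← 86° +86° = 172°
rotate_crank_by(+77°): θ ← 172° +77° = 249°
crank pin P = (r cos θ, r sin θ) = (-3.942047, -10.269385)
h = r sin θ − e = -10.269385 − 8 = -18.269385
sin φ = h / L = -18.269385 / 136 = -0.13433371
φ = arcsin(-0.13433371) = -7.720093°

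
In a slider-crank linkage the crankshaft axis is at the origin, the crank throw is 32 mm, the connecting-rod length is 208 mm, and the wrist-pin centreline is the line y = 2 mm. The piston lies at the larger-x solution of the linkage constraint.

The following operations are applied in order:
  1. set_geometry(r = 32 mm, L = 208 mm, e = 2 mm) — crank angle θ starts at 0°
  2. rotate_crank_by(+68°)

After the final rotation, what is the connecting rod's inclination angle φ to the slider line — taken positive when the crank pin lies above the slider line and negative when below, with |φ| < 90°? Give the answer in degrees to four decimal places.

set_geometry: r = 32 mm, L = 208 mm, e = 2 mm; θ ← 0°
rotate_crank_by(+68°): θ ← 0° +68° = 68°
crank pin P = (r cos θ, r sin θ) = (11.987411, 29.669883)
h = r sin θ − e = 29.669883 − 2 = 27.669883
sin φ = h / L = 27.669883 / 208 = 0.13302829
φ = arcsin(0.13302829) = 7.644621°

7.6446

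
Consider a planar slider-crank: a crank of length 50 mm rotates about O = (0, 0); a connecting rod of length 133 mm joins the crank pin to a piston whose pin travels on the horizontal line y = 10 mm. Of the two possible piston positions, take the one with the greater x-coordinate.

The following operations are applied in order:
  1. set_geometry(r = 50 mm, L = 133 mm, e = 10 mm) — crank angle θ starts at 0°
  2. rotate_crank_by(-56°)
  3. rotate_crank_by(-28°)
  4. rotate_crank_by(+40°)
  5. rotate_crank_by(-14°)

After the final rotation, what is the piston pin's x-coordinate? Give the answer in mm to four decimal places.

148.7375

set_geometry: r = 50 mm, L = 133 mm, e = 10 mm; θ ← 0°
rotate_crank_by(-56°): θ ← 0° -56° = -56°
rotate_crank_by(-28°): θ ← -56° -28° = -84°
rotate_crank_by(+40°): θ ← -84° +40° = -44°
rotate_crank_by(-14°): θ ← -44° -14° = -58°
crank pin P = (r cos θ, r sin θ) = (26.495963, -42.402405)
h = r sin θ − e = -42.402405 − 10 = -52.402405
x = r cos θ + √(L² − h²) = 26.495963 + √(17689.0 − 2746.0120) = 26.495963 + 122.241515 = 148.737478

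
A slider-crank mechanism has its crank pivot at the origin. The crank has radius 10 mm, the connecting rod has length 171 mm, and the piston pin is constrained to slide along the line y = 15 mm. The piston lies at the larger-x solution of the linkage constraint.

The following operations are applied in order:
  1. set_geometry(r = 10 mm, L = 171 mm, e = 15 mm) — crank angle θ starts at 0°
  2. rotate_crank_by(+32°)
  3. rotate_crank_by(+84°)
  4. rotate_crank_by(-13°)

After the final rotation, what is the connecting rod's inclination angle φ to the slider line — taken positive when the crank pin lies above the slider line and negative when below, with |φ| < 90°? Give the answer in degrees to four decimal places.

set_geometry: r = 10 mm, L = 171 mm, e = 15 mm; θ ← 0°
rotate_crank_by(+32°): θ ← 0° +32° = 32°
rotate_crank_by(+84°): θ ← 32° +84° = 116°
rotate_crank_by(-13°): θ ← 116° -13° = 103°
crank pin P = (r cos θ, r sin θ) = (-2.249511, 9.743701)
h = r sin θ − e = 9.743701 − 15 = -5.256299
sin φ = h / L = -5.256299 / 171 = -0.03073859
φ = arcsin(-0.03073859) = -1.761469°

-1.7615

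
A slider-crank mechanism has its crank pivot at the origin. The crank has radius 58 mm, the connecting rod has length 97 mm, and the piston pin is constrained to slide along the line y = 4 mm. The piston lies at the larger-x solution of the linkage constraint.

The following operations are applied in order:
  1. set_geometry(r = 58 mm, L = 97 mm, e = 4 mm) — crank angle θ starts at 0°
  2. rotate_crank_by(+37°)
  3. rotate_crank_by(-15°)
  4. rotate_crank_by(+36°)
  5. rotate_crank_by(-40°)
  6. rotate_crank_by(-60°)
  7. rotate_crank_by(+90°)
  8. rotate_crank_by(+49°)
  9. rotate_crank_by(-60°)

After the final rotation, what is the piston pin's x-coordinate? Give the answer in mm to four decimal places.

138.2658

set_geometry: r = 58 mm, L = 97 mm, e = 4 mm; θ ← 0°
rotate_crank_by(+37°): θ ← 0° +37° = 37°
rotate_crank_by(-15°): θ ← 37° -15° = 22°
rotate_crank_by(+36°): θ ← 22° +36° = 58°
rotate_crank_by(-40°): θ ← 58° -40° = 18°
rotate_crank_by(-60°): θ ← 18° -60° = -42°
rotate_crank_by(+90°): θ ← -42° +90° = 48°
rotate_crank_by(+49°): θ ← 48° +49° = 97°
rotate_crank_by(-60°): θ ← 97° -60° = 37°
crank pin P = (r cos θ, r sin θ) = (46.320860, 34.905271)
h = r sin θ − e = 34.905271 − 4 = 30.905271
x = r cos θ + √(L² − h²) = 46.320860 + √(9409.0 − 955.1358) = 46.320860 + 91.944898 = 138.265757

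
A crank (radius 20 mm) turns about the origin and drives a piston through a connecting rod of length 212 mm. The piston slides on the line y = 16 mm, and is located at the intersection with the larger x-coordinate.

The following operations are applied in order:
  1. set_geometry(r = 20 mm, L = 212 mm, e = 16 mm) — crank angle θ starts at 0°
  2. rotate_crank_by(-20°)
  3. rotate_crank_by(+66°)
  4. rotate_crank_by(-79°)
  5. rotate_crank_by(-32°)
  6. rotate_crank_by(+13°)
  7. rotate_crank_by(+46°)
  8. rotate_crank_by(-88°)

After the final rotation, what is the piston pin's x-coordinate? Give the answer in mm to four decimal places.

set_geometry: r = 20 mm, L = 212 mm, e = 16 mm; θ ← 0°
rotate_crank_by(-20°): θ ← 0° -20° = -20°
rotate_crank_by(+66°): θ ← -20° +66° = 46°
rotate_crank_by(-79°): θ ← 46° -79° = -33°
rotate_crank_by(-32°): θ ← -33° -32° = -65°
rotate_crank_by(+13°): θ ← -65° +13° = -52°
rotate_crank_by(+46°): θ ← -52° +46° = -6°
rotate_crank_by(-88°): θ ← -6° -88° = -94°
crank pin P = (r cos θ, r sin θ) = (-1.395129, -19.951281)
h = r sin θ − e = -19.951281 − 16 = -35.951281
x = r cos θ + √(L² − h²) = -1.395129 + √(44944.0 − 1292.4946) = -1.395129 + 208.929427 = 207.534297

207.5343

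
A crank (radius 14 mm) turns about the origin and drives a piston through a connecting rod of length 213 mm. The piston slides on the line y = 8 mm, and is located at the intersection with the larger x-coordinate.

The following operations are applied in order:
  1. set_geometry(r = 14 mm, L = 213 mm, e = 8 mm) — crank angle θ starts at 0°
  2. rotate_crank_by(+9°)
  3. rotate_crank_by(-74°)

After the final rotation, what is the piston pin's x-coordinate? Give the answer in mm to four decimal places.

217.9096

set_geometry: r = 14 mm, L = 213 mm, e = 8 mm; θ ← 0°
rotate_crank_by(+9°): θ ← 0° +9° = 9°
rotate_crank_by(-74°): θ ← 9° -74° = -65°
crank pin P = (r cos θ, r sin θ) = (5.916656, -12.688309)
h = r sin θ − e = -12.688309 − 8 = -20.688309
x = r cos θ + √(L² − h²) = 5.916656 + √(45369.0 − 428.0061) = 5.916656 + 211.992910 = 217.909566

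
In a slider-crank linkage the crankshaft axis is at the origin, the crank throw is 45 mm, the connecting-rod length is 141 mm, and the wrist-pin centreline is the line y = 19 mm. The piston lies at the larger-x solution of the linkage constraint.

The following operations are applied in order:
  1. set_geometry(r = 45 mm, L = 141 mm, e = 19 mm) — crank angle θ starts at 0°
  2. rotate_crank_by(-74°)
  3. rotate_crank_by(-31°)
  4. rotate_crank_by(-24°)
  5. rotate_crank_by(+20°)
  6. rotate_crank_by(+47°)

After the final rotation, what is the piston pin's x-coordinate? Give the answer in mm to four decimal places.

149.3115

set_geometry: r = 45 mm, L = 141 mm, e = 19 mm; θ ← 0°
rotate_crank_by(-74°): θ ← 0° -74° = -74°
rotate_crank_by(-31°): θ ← -74° -31° = -105°
rotate_crank_by(-24°): θ ← -105° -24° = -129°
rotate_crank_by(+20°): θ ← -129° +20° = -109°
rotate_crank_by(+47°): θ ← -109° +47° = -62°
crank pin P = (r cos θ, r sin θ) = (21.126220, -39.732642)
h = r sin θ − e = -39.732642 − 19 = -58.732642
x = r cos θ + √(L² − h²) = 21.126220 + √(19881.0 − 3449.5232) = 21.126220 + 128.185322 = 149.311542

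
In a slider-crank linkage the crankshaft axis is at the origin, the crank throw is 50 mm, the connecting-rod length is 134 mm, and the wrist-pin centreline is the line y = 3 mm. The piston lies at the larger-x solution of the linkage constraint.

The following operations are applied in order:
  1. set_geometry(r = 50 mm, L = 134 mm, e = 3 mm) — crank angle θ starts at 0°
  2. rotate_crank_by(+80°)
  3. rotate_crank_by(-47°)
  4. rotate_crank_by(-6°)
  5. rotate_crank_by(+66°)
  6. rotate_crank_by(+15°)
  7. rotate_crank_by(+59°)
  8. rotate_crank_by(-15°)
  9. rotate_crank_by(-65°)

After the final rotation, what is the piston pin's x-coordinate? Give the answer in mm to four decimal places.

set_geometry: r = 50 mm, L = 134 mm, e = 3 mm; θ ← 0°
rotate_crank_by(+80°): θ ← 0° +80° = 80°
rotate_crank_by(-47°): θ ← 80° -47° = 33°
rotate_crank_by(-6°): θ ← 33° -6° = 27°
rotate_crank_by(+66°): θ ← 27° +66° = 93°
rotate_crank_by(+15°): θ ← 93° +15° = 108°
rotate_crank_by(+59°): θ ← 108° +59° = 167°
rotate_crank_by(-15°): θ ← 167° -15° = 152°
rotate_crank_by(-65°): θ ← 152° -65° = 87°
crank pin P = (r cos θ, r sin θ) = (2.616798, 49.931477)
h = r sin θ − e = 49.931477 − 3 = 46.931477
x = r cos θ + √(L² − h²) = 2.616798 + √(17956.0 − 2202.5635) = 2.616798 + 125.512695 = 128.129492

128.1295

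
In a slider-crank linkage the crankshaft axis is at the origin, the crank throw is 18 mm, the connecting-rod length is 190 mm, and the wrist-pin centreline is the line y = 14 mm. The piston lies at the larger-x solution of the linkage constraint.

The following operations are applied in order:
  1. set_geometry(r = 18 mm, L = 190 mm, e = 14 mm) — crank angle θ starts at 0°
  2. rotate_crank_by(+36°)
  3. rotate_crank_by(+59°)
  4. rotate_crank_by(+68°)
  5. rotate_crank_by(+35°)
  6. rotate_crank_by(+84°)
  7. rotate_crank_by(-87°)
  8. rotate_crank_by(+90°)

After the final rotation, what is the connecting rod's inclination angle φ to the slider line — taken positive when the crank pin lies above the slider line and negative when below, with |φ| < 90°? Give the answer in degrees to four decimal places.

-9.5084

set_geometry: r = 18 mm, L = 190 mm, e = 14 mm; θ ← 0°
rotate_crank_by(+36°): θ ← 0° +36° = 36°
rotate_crank_by(+59°): θ ← 36° +59° = 95°
rotate_crank_by(+68°): θ ← 95° +68° = 163°
rotate_crank_by(+35°): θ ← 163° +35° = 198°
rotate_crank_by(+84°): θ ← 198° +84° = 282°
rotate_crank_by(-87°): θ ← 282° -87° = 195°
rotate_crank_by(+90°): θ ← 195° +90° = 285°
crank pin P = (r cos θ, r sin θ) = (4.658743, -17.386665)
h = r sin θ − e = -17.386665 − 14 = -31.386665
sin φ = h / L = -31.386665 / 190 = -0.16519297
φ = arcsin(-0.16519297) = -9.508445°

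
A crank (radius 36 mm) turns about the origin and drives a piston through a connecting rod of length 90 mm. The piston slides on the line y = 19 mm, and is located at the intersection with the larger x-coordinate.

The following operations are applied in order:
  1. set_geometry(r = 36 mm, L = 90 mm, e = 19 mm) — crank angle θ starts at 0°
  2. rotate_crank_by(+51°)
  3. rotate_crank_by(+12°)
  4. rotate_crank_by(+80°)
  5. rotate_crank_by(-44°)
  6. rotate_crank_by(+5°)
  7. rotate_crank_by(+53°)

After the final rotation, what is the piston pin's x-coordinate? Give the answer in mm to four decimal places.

set_geometry: r = 36 mm, L = 90 mm, e = 19 mm; θ ← 0°
rotate_crank_by(+51°): θ ← 0° +51° = 51°
rotate_crank_by(+12°): θ ← 51° +12° = 63°
rotate_crank_by(+80°): θ ← 63° +80° = 143°
rotate_crank_by(-44°): θ ← 143° -44° = 99°
rotate_crank_by(+5°): θ ← 99° +5° = 104°
rotate_crank_by(+53°): θ ← 104° +53° = 157°
crank pin P = (r cos θ, r sin θ) = (-33.138175, 14.066321)
h = r sin θ − e = 14.066321 − 19 = -4.933679
x = r cos θ + √(L² − h²) = -33.138175 + √(8100.0 − 24.3412) = -33.138175 + 89.864669 = 56.726495

56.7265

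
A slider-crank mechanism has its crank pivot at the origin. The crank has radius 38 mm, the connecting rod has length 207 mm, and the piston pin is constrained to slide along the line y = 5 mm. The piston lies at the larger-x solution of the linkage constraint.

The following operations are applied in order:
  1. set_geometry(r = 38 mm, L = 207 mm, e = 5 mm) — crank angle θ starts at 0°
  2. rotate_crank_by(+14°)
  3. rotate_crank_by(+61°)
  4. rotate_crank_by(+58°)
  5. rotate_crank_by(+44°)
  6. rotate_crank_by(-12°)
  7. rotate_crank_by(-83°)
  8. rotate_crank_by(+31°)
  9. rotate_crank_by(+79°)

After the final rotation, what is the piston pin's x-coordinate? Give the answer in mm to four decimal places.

169.4280

set_geometry: r = 38 mm, L = 207 mm, e = 5 mm; θ ← 0°
rotate_crank_by(+14°): θ ← 0° +14° = 14°
rotate_crank_by(+61°): θ ← 14° +61° = 75°
rotate_crank_by(+58°): θ ← 75° +58° = 133°
rotate_crank_by(+44°): θ ← 133° +44° = 177°
rotate_crank_by(-12°): θ ← 177° -12° = 165°
rotate_crank_by(-83°): θ ← 165° -83° = 82°
rotate_crank_by(+31°): θ ← 82° +31° = 113°
rotate_crank_by(+79°): θ ← 113° +79° = 192°
crank pin P = (r cos θ, r sin θ) = (-37.169609, -7.900644)
h = r sin θ − e = -7.900644 − 5 = -12.900644
x = r cos θ + √(L² − h²) = -37.169609 + √(42849.0 − 166.4266) = -37.169609 + 206.597612 = 169.428003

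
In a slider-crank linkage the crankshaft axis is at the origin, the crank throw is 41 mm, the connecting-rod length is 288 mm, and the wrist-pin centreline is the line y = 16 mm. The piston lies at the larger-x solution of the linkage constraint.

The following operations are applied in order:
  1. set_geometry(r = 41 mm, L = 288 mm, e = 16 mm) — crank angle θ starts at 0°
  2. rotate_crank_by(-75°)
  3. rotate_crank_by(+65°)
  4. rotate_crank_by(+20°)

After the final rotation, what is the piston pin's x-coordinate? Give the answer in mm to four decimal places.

328.2402

set_geometry: r = 41 mm, L = 288 mm, e = 16 mm; θ ← 0°
rotate_crank_by(-75°): θ ← 0° -75° = -75°
rotate_crank_by(+65°): θ ← -75° +65° = -10°
rotate_crank_by(+20°): θ ← -10° +20° = 10°
crank pin P = (r cos θ, r sin θ) = (40.377118, 7.119575)
h = r sin θ − e = 7.119575 − 16 = -8.880425
x = r cos θ + √(L² − h²) = 40.377118 + √(82944.0 − 78.8619) = 40.377118 + 287.863054 = 328.240172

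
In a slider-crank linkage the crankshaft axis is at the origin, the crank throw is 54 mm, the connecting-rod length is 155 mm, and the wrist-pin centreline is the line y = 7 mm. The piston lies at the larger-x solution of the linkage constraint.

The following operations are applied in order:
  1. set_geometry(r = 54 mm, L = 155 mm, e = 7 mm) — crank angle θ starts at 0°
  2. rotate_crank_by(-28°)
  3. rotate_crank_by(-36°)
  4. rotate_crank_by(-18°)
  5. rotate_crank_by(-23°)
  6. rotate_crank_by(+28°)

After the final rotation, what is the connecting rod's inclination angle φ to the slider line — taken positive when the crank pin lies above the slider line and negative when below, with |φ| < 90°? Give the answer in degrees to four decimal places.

set_geometry: r = 54 mm, L = 155 mm, e = 7 mm; θ ← 0°
rotate_crank_by(-28°): θ ← 0° -28° = -28°
rotate_crank_by(-36°): θ ← -28° -36° = -64°
rotate_crank_by(-18°): θ ← -64° -18° = -82°
rotate_crank_by(-23°): θ ← -82° -23° = -105°
rotate_crank_by(+28°): θ ← -105° +28° = -77°
crank pin P = (r cos θ, r sin θ) = (12.147357, -52.615983)
h = r sin θ − e = -52.615983 − 7 = -59.615983
sin φ = h / L = -59.615983 / 155 = -0.38461925
φ = arcsin(-0.38461925) = -22.620105°

-22.6201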